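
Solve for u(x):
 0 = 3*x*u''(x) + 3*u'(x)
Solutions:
 u(x) = C1 + C2*log(x)


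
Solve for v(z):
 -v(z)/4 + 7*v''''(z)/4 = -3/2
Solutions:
 v(z) = C1*exp(-7^(3/4)*z/7) + C2*exp(7^(3/4)*z/7) + C3*sin(7^(3/4)*z/7) + C4*cos(7^(3/4)*z/7) + 6


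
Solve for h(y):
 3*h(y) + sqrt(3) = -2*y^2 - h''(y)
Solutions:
 h(y) = C1*sin(sqrt(3)*y) + C2*cos(sqrt(3)*y) - 2*y^2/3 - sqrt(3)/3 + 4/9


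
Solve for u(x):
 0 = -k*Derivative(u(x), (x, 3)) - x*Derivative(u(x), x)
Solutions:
 u(x) = C1 + Integral(C2*airyai(x*(-1/k)^(1/3)) + C3*airybi(x*(-1/k)^(1/3)), x)


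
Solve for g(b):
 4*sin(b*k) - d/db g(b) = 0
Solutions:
 g(b) = C1 - 4*cos(b*k)/k


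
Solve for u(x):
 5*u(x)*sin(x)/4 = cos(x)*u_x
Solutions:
 u(x) = C1/cos(x)^(5/4)


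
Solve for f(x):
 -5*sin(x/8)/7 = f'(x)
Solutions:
 f(x) = C1 + 40*cos(x/8)/7


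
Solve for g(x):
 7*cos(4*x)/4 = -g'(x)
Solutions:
 g(x) = C1 - 7*sin(4*x)/16


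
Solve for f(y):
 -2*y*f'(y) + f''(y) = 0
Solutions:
 f(y) = C1 + C2*erfi(y)


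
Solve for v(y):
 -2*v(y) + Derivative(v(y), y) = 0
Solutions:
 v(y) = C1*exp(2*y)


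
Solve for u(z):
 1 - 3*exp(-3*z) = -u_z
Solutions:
 u(z) = C1 - z - exp(-3*z)


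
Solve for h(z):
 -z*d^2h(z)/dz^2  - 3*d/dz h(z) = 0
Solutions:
 h(z) = C1 + C2/z^2


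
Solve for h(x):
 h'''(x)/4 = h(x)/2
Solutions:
 h(x) = C3*exp(2^(1/3)*x) + (C1*sin(2^(1/3)*sqrt(3)*x/2) + C2*cos(2^(1/3)*sqrt(3)*x/2))*exp(-2^(1/3)*x/2)


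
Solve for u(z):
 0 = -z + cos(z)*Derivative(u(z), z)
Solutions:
 u(z) = C1 + Integral(z/cos(z), z)


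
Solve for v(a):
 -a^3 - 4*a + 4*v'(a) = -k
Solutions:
 v(a) = C1 + a^4/16 + a^2/2 - a*k/4


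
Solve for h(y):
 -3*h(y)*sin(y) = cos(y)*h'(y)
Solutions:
 h(y) = C1*cos(y)^3


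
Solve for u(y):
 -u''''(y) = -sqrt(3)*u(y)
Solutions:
 u(y) = C1*exp(-3^(1/8)*y) + C2*exp(3^(1/8)*y) + C3*sin(3^(1/8)*y) + C4*cos(3^(1/8)*y)


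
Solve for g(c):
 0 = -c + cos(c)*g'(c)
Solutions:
 g(c) = C1 + Integral(c/cos(c), c)


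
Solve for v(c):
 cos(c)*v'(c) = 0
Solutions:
 v(c) = C1


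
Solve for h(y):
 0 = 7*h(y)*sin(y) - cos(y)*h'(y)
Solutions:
 h(y) = C1/cos(y)^7


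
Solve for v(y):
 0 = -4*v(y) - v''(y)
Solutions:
 v(y) = C1*sin(2*y) + C2*cos(2*y)


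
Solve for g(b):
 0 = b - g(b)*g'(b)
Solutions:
 g(b) = -sqrt(C1 + b^2)
 g(b) = sqrt(C1 + b^2)


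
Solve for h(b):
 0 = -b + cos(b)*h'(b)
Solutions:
 h(b) = C1 + Integral(b/cos(b), b)


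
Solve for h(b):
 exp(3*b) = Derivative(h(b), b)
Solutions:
 h(b) = C1 + exp(3*b)/3


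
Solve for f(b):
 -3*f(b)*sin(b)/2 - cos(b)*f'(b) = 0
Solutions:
 f(b) = C1*cos(b)^(3/2)


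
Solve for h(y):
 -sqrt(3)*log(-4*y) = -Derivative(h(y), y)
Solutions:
 h(y) = C1 + sqrt(3)*y*log(-y) + sqrt(3)*y*(-1 + 2*log(2))


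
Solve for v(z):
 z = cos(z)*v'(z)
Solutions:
 v(z) = C1 + Integral(z/cos(z), z)


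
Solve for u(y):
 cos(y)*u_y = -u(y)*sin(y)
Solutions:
 u(y) = C1*cos(y)


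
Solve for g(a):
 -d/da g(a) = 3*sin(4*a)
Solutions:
 g(a) = C1 + 3*cos(4*a)/4


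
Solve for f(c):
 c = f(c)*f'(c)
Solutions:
 f(c) = -sqrt(C1 + c^2)
 f(c) = sqrt(C1 + c^2)


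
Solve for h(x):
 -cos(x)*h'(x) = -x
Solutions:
 h(x) = C1 + Integral(x/cos(x), x)


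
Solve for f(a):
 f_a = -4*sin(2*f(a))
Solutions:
 f(a) = pi - acos((-C1 - exp(16*a))/(C1 - exp(16*a)))/2
 f(a) = acos((-C1 - exp(16*a))/(C1 - exp(16*a)))/2


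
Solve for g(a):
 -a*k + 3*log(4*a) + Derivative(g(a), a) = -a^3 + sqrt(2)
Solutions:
 g(a) = C1 - a^4/4 + a^2*k/2 - 3*a*log(a) - a*log(64) + sqrt(2)*a + 3*a


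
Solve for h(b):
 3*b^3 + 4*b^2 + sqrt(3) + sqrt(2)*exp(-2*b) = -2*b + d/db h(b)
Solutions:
 h(b) = C1 + 3*b^4/4 + 4*b^3/3 + b^2 + sqrt(3)*b - sqrt(2)*exp(-2*b)/2


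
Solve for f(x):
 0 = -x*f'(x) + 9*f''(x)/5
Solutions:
 f(x) = C1 + C2*erfi(sqrt(10)*x/6)


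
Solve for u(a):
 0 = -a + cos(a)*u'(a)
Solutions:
 u(a) = C1 + Integral(a/cos(a), a)


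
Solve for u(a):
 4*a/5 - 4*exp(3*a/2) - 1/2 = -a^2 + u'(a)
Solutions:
 u(a) = C1 + a^3/3 + 2*a^2/5 - a/2 - 8*exp(3*a/2)/3


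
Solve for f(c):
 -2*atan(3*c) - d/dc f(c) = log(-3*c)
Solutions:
 f(c) = C1 - c*log(-c) - 2*c*atan(3*c) - c*log(3) + c + log(9*c^2 + 1)/3


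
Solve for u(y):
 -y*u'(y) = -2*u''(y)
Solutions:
 u(y) = C1 + C2*erfi(y/2)


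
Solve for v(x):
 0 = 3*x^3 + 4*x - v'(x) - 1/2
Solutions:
 v(x) = C1 + 3*x^4/4 + 2*x^2 - x/2


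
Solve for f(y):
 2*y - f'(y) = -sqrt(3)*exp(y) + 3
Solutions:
 f(y) = C1 + y^2 - 3*y + sqrt(3)*exp(y)


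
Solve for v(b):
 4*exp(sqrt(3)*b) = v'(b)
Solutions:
 v(b) = C1 + 4*sqrt(3)*exp(sqrt(3)*b)/3


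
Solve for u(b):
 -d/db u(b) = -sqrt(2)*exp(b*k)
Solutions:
 u(b) = C1 + sqrt(2)*exp(b*k)/k


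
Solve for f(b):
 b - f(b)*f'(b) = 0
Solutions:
 f(b) = -sqrt(C1 + b^2)
 f(b) = sqrt(C1 + b^2)


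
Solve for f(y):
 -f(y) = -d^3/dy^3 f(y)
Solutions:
 f(y) = C3*exp(y) + (C1*sin(sqrt(3)*y/2) + C2*cos(sqrt(3)*y/2))*exp(-y/2)


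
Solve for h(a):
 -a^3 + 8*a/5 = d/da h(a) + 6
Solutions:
 h(a) = C1 - a^4/4 + 4*a^2/5 - 6*a


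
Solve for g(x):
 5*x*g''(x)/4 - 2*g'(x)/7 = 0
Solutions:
 g(x) = C1 + C2*x^(43/35)


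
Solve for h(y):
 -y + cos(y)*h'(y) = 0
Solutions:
 h(y) = C1 + Integral(y/cos(y), y)


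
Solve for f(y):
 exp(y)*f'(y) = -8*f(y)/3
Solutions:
 f(y) = C1*exp(8*exp(-y)/3)


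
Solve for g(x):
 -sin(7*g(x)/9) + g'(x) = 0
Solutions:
 -x + 9*log(cos(7*g(x)/9) - 1)/14 - 9*log(cos(7*g(x)/9) + 1)/14 = C1


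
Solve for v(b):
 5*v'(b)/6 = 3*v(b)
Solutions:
 v(b) = C1*exp(18*b/5)


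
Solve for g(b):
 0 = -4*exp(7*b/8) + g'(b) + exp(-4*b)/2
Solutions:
 g(b) = C1 + 32*exp(7*b/8)/7 + exp(-4*b)/8


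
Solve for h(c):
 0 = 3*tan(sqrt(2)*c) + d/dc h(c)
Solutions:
 h(c) = C1 + 3*sqrt(2)*log(cos(sqrt(2)*c))/2


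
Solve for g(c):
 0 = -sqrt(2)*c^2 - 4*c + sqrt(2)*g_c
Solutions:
 g(c) = C1 + c^3/3 + sqrt(2)*c^2


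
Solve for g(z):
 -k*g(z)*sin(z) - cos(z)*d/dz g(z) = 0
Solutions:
 g(z) = C1*exp(k*log(cos(z)))


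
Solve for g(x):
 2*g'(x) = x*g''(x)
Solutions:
 g(x) = C1 + C2*x^3


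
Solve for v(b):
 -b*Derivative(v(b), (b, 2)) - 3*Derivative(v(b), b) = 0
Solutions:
 v(b) = C1 + C2/b^2


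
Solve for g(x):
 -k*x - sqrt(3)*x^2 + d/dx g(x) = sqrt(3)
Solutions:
 g(x) = C1 + k*x^2/2 + sqrt(3)*x^3/3 + sqrt(3)*x


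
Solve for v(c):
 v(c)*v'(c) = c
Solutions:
 v(c) = -sqrt(C1 + c^2)
 v(c) = sqrt(C1 + c^2)


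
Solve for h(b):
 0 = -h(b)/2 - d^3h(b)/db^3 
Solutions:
 h(b) = C3*exp(-2^(2/3)*b/2) + (C1*sin(2^(2/3)*sqrt(3)*b/4) + C2*cos(2^(2/3)*sqrt(3)*b/4))*exp(2^(2/3)*b/4)


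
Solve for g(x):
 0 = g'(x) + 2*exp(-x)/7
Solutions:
 g(x) = C1 + 2*exp(-x)/7


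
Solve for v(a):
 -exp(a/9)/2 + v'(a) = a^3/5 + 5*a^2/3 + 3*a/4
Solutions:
 v(a) = C1 + a^4/20 + 5*a^3/9 + 3*a^2/8 + 9*exp(a/9)/2


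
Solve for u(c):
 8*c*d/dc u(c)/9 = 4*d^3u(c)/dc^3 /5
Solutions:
 u(c) = C1 + Integral(C2*airyai(30^(1/3)*c/3) + C3*airybi(30^(1/3)*c/3), c)


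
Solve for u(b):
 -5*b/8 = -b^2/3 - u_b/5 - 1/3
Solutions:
 u(b) = C1 - 5*b^3/9 + 25*b^2/16 - 5*b/3


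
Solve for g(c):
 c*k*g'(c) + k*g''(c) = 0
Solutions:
 g(c) = C1 + C2*erf(sqrt(2)*c/2)


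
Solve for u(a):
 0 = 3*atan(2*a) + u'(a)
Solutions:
 u(a) = C1 - 3*a*atan(2*a) + 3*log(4*a^2 + 1)/4


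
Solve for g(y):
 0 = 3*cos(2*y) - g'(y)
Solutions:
 g(y) = C1 + 3*sin(2*y)/2


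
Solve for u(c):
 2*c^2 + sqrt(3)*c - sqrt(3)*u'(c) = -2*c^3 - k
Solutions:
 u(c) = C1 + sqrt(3)*c^4/6 + 2*sqrt(3)*c^3/9 + c^2/2 + sqrt(3)*c*k/3


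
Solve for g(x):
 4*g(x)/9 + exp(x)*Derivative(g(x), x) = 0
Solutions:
 g(x) = C1*exp(4*exp(-x)/9)


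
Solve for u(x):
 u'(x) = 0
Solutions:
 u(x) = C1


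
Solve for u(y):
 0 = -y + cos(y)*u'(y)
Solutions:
 u(y) = C1 + Integral(y/cos(y), y)


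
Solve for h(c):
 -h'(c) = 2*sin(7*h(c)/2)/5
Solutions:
 2*c/5 + log(cos(7*h(c)/2) - 1)/7 - log(cos(7*h(c)/2) + 1)/7 = C1


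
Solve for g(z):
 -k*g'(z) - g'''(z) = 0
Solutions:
 g(z) = C1 + C2*exp(-z*sqrt(-k)) + C3*exp(z*sqrt(-k))


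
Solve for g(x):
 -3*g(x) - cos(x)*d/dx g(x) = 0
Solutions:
 g(x) = C1*(sin(x) - 1)^(3/2)/(sin(x) + 1)^(3/2)


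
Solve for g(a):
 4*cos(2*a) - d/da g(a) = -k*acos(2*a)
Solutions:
 g(a) = C1 + k*(a*acos(2*a) - sqrt(1 - 4*a^2)/2) + 2*sin(2*a)


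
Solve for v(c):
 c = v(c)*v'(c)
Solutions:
 v(c) = -sqrt(C1 + c^2)
 v(c) = sqrt(C1 + c^2)


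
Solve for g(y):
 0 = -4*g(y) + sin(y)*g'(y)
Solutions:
 g(y) = C1*(cos(y)^2 - 2*cos(y) + 1)/(cos(y)^2 + 2*cos(y) + 1)


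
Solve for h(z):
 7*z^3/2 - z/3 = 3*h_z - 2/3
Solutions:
 h(z) = C1 + 7*z^4/24 - z^2/18 + 2*z/9


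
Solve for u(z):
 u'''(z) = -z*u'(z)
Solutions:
 u(z) = C1 + Integral(C2*airyai(-z) + C3*airybi(-z), z)


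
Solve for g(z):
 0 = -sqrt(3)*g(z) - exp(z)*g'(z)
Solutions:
 g(z) = C1*exp(sqrt(3)*exp(-z))


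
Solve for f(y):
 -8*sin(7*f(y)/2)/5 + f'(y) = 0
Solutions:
 -8*y/5 + log(cos(7*f(y)/2) - 1)/7 - log(cos(7*f(y)/2) + 1)/7 = C1


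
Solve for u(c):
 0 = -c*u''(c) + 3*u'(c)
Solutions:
 u(c) = C1 + C2*c^4


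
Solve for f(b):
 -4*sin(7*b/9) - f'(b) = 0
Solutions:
 f(b) = C1 + 36*cos(7*b/9)/7


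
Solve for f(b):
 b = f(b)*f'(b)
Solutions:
 f(b) = -sqrt(C1 + b^2)
 f(b) = sqrt(C1 + b^2)


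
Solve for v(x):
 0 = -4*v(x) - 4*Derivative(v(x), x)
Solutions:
 v(x) = C1*exp(-x)


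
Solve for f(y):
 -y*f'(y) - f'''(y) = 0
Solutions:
 f(y) = C1 + Integral(C2*airyai(-y) + C3*airybi(-y), y)


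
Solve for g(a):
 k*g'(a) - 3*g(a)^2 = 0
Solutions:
 g(a) = -k/(C1*k + 3*a)


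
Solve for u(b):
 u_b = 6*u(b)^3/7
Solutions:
 u(b) = -sqrt(14)*sqrt(-1/(C1 + 6*b))/2
 u(b) = sqrt(14)*sqrt(-1/(C1 + 6*b))/2


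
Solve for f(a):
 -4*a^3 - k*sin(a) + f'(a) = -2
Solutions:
 f(a) = C1 + a^4 - 2*a - k*cos(a)


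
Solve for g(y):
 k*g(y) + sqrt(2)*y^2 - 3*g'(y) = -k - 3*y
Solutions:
 g(y) = C1*exp(k*y/3) - 1 - sqrt(2)*y^2/k - 3*y/k - 6*sqrt(2)*y/k^2 - 9/k^2 - 18*sqrt(2)/k^3


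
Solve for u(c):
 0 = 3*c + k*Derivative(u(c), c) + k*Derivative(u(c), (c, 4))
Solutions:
 u(c) = C1 + C4*exp(-c) - 3*c^2/(2*k) + (C2*sin(sqrt(3)*c/2) + C3*cos(sqrt(3)*c/2))*exp(c/2)


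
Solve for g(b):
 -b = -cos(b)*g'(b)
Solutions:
 g(b) = C1 + Integral(b/cos(b), b)


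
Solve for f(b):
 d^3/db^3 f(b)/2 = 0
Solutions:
 f(b) = C1 + C2*b + C3*b^2


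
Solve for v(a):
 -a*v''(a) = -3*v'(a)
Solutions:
 v(a) = C1 + C2*a^4


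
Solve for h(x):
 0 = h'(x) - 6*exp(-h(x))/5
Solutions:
 h(x) = log(C1 + 6*x/5)


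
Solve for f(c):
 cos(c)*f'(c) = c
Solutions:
 f(c) = C1 + Integral(c/cos(c), c)


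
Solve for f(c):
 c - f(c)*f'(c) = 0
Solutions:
 f(c) = -sqrt(C1 + c^2)
 f(c) = sqrt(C1 + c^2)


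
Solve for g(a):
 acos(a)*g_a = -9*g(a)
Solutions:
 g(a) = C1*exp(-9*Integral(1/acos(a), a))


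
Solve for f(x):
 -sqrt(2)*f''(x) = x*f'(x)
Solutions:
 f(x) = C1 + C2*erf(2^(1/4)*x/2)


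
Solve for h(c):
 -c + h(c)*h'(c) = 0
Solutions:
 h(c) = -sqrt(C1 + c^2)
 h(c) = sqrt(C1 + c^2)


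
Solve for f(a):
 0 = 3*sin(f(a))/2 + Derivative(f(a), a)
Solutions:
 f(a) = -acos((-C1 - exp(3*a))/(C1 - exp(3*a))) + 2*pi
 f(a) = acos((-C1 - exp(3*a))/(C1 - exp(3*a)))


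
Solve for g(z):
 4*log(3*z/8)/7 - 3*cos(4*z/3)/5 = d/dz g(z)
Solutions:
 g(z) = C1 + 4*z*log(z)/7 - 12*z*log(2)/7 - 4*z/7 + 4*z*log(3)/7 - 9*sin(4*z/3)/20


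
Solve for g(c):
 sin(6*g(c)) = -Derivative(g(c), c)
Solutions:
 g(c) = -acos((-C1 - exp(12*c))/(C1 - exp(12*c)))/6 + pi/3
 g(c) = acos((-C1 - exp(12*c))/(C1 - exp(12*c)))/6


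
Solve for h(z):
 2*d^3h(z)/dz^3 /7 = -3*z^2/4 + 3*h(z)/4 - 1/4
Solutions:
 h(z) = C3*exp(21^(1/3)*z/2) + z^2 + (C1*sin(3^(5/6)*7^(1/3)*z/4) + C2*cos(3^(5/6)*7^(1/3)*z/4))*exp(-21^(1/3)*z/4) + 1/3


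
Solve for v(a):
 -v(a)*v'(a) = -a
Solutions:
 v(a) = -sqrt(C1 + a^2)
 v(a) = sqrt(C1 + a^2)


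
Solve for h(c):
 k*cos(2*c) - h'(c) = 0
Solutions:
 h(c) = C1 + k*sin(2*c)/2


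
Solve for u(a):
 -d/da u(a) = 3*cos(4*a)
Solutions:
 u(a) = C1 - 3*sin(4*a)/4


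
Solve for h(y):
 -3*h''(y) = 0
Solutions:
 h(y) = C1 + C2*y


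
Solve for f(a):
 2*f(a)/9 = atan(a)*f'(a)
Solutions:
 f(a) = C1*exp(2*Integral(1/atan(a), a)/9)


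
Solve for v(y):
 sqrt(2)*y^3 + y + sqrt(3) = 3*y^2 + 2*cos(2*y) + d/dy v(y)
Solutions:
 v(y) = C1 + sqrt(2)*y^4/4 - y^3 + y^2/2 + sqrt(3)*y - sin(2*y)


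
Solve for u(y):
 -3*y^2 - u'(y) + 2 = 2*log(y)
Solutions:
 u(y) = C1 - y^3 - 2*y*log(y) + 4*y


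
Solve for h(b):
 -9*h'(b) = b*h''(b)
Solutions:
 h(b) = C1 + C2/b^8


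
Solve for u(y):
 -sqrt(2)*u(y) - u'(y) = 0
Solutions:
 u(y) = C1*exp(-sqrt(2)*y)


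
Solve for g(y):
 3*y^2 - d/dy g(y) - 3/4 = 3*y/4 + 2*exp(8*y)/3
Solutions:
 g(y) = C1 + y^3 - 3*y^2/8 - 3*y/4 - exp(8*y)/12


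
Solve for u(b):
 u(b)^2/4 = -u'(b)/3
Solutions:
 u(b) = 4/(C1 + 3*b)


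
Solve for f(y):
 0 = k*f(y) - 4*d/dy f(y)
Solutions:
 f(y) = C1*exp(k*y/4)


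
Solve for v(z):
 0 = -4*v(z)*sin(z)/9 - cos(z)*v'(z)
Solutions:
 v(z) = C1*cos(z)^(4/9)


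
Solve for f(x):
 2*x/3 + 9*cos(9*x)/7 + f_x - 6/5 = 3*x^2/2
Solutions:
 f(x) = C1 + x^3/2 - x^2/3 + 6*x/5 - sin(9*x)/7


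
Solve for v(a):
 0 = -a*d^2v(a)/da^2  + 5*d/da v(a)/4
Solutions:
 v(a) = C1 + C2*a^(9/4)


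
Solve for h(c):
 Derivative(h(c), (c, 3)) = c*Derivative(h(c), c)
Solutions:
 h(c) = C1 + Integral(C2*airyai(c) + C3*airybi(c), c)


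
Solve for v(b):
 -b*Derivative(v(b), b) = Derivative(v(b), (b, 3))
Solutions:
 v(b) = C1 + Integral(C2*airyai(-b) + C3*airybi(-b), b)


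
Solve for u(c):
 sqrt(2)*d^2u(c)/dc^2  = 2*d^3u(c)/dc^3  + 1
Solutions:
 u(c) = C1 + C2*c + C3*exp(sqrt(2)*c/2) + sqrt(2)*c^2/4


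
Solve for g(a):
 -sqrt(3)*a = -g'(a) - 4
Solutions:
 g(a) = C1 + sqrt(3)*a^2/2 - 4*a


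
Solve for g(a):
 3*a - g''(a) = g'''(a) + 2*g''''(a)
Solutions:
 g(a) = C1 + C2*a + a^3/2 - 3*a^2/2 + (C3*sin(sqrt(7)*a/4) + C4*cos(sqrt(7)*a/4))*exp(-a/4)


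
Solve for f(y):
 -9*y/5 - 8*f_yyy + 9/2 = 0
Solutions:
 f(y) = C1 + C2*y + C3*y^2 - 3*y^4/320 + 3*y^3/32


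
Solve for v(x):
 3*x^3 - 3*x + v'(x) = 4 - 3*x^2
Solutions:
 v(x) = C1 - 3*x^4/4 - x^3 + 3*x^2/2 + 4*x


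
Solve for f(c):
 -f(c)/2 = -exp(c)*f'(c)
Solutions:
 f(c) = C1*exp(-exp(-c)/2)


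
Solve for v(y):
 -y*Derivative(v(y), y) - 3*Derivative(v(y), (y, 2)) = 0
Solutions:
 v(y) = C1 + C2*erf(sqrt(6)*y/6)


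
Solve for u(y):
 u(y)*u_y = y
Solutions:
 u(y) = -sqrt(C1 + y^2)
 u(y) = sqrt(C1 + y^2)


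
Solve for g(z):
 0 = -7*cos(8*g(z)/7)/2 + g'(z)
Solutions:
 -7*z/2 - 7*log(sin(8*g(z)/7) - 1)/16 + 7*log(sin(8*g(z)/7) + 1)/16 = C1


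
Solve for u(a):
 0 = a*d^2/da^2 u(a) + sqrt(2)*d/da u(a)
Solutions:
 u(a) = C1 + C2*a^(1 - sqrt(2))


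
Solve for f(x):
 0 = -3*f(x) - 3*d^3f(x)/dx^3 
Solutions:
 f(x) = C3*exp(-x) + (C1*sin(sqrt(3)*x/2) + C2*cos(sqrt(3)*x/2))*exp(x/2)


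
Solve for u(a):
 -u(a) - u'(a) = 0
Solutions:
 u(a) = C1*exp(-a)


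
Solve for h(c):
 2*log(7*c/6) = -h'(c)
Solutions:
 h(c) = C1 - 2*c*log(c) + c*log(36/49) + 2*c


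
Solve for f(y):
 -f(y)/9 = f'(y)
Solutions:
 f(y) = C1*exp(-y/9)


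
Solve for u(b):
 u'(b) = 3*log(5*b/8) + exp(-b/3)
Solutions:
 u(b) = C1 + 3*b*log(b) + 3*b*(-3*log(2) - 1 + log(5)) - 3*exp(-b/3)


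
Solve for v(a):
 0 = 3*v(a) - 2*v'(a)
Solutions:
 v(a) = C1*exp(3*a/2)


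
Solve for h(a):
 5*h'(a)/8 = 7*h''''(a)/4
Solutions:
 h(a) = C1 + C4*exp(14^(2/3)*5^(1/3)*a/14) + (C2*sin(14^(2/3)*sqrt(3)*5^(1/3)*a/28) + C3*cos(14^(2/3)*sqrt(3)*5^(1/3)*a/28))*exp(-14^(2/3)*5^(1/3)*a/28)


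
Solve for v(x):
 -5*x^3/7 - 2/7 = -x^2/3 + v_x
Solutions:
 v(x) = C1 - 5*x^4/28 + x^3/9 - 2*x/7


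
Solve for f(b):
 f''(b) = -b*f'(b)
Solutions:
 f(b) = C1 + C2*erf(sqrt(2)*b/2)


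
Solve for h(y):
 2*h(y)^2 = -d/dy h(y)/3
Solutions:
 h(y) = 1/(C1 + 6*y)


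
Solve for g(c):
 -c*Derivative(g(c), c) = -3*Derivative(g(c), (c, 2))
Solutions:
 g(c) = C1 + C2*erfi(sqrt(6)*c/6)


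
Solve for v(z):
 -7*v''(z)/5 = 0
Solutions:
 v(z) = C1 + C2*z


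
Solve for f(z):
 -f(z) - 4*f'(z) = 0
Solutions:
 f(z) = C1*exp(-z/4)


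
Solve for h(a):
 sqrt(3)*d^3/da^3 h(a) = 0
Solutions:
 h(a) = C1 + C2*a + C3*a^2


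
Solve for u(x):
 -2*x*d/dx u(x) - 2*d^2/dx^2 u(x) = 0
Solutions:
 u(x) = C1 + C2*erf(sqrt(2)*x/2)


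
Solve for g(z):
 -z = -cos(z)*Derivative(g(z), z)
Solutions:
 g(z) = C1 + Integral(z/cos(z), z)


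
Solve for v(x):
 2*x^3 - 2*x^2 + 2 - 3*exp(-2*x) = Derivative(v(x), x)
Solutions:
 v(x) = C1 + x^4/2 - 2*x^3/3 + 2*x + 3*exp(-2*x)/2


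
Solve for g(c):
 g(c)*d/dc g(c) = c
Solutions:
 g(c) = -sqrt(C1 + c^2)
 g(c) = sqrt(C1 + c^2)


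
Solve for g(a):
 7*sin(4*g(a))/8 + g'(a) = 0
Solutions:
 g(a) = -acos((-C1 - exp(7*a))/(C1 - exp(7*a)))/4 + pi/2
 g(a) = acos((-C1 - exp(7*a))/(C1 - exp(7*a)))/4


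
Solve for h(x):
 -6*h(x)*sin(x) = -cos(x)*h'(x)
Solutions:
 h(x) = C1/cos(x)^6


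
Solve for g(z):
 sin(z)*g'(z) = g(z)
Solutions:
 g(z) = C1*sqrt(cos(z) - 1)/sqrt(cos(z) + 1)


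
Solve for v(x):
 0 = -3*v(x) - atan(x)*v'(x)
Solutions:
 v(x) = C1*exp(-3*Integral(1/atan(x), x))


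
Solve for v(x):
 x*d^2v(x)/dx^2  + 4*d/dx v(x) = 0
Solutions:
 v(x) = C1 + C2/x^3


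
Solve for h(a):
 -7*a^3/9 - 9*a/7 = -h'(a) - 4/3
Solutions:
 h(a) = C1 + 7*a^4/36 + 9*a^2/14 - 4*a/3


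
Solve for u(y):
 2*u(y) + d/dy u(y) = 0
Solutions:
 u(y) = C1*exp(-2*y)


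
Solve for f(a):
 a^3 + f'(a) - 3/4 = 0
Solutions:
 f(a) = C1 - a^4/4 + 3*a/4


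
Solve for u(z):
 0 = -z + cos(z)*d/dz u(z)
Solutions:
 u(z) = C1 + Integral(z/cos(z), z)


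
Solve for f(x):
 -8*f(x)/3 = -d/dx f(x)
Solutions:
 f(x) = C1*exp(8*x/3)


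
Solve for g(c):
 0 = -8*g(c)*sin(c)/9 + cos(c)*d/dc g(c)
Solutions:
 g(c) = C1/cos(c)^(8/9)


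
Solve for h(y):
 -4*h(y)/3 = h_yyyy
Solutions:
 h(y) = (C1*sin(3^(3/4)*y/3) + C2*cos(3^(3/4)*y/3))*exp(-3^(3/4)*y/3) + (C3*sin(3^(3/4)*y/3) + C4*cos(3^(3/4)*y/3))*exp(3^(3/4)*y/3)


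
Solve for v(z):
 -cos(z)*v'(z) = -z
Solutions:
 v(z) = C1 + Integral(z/cos(z), z)


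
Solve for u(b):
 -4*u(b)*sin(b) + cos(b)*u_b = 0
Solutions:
 u(b) = C1/cos(b)^4


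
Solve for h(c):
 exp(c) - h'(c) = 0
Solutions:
 h(c) = C1 + exp(c)


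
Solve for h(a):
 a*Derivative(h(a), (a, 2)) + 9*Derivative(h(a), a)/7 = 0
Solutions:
 h(a) = C1 + C2/a^(2/7)


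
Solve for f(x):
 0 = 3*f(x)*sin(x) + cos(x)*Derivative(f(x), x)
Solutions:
 f(x) = C1*cos(x)^3


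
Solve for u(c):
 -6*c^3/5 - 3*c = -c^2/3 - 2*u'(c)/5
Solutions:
 u(c) = C1 + 3*c^4/4 - 5*c^3/18 + 15*c^2/4


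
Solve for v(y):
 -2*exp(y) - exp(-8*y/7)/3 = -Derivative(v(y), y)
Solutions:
 v(y) = C1 + 2*exp(y) - 7*exp(-8*y/7)/24


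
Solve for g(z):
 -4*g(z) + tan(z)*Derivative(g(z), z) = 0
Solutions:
 g(z) = C1*sin(z)^4


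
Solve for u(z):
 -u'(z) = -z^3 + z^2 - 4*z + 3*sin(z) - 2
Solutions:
 u(z) = C1 + z^4/4 - z^3/3 + 2*z^2 + 2*z + 3*cos(z)


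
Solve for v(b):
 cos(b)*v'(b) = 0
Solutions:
 v(b) = C1


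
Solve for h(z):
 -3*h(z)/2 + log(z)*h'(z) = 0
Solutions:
 h(z) = C1*exp(3*li(z)/2)


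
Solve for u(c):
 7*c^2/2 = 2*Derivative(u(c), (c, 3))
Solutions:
 u(c) = C1 + C2*c + C3*c^2 + 7*c^5/240


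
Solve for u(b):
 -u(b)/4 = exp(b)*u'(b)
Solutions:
 u(b) = C1*exp(exp(-b)/4)


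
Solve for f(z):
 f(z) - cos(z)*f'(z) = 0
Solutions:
 f(z) = C1*sqrt(sin(z) + 1)/sqrt(sin(z) - 1)


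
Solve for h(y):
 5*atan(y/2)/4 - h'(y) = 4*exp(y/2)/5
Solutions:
 h(y) = C1 + 5*y*atan(y/2)/4 - 8*exp(y/2)/5 - 5*log(y^2 + 4)/4


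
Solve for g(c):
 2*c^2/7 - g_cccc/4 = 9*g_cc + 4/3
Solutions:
 g(c) = C1 + C2*c + C3*sin(6*c) + C4*cos(6*c) + c^4/378 - 85*c^2/1134


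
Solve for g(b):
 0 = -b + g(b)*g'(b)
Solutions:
 g(b) = -sqrt(C1 + b^2)
 g(b) = sqrt(C1 + b^2)


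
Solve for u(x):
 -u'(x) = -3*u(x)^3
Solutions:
 u(x) = -sqrt(2)*sqrt(-1/(C1 + 3*x))/2
 u(x) = sqrt(2)*sqrt(-1/(C1 + 3*x))/2


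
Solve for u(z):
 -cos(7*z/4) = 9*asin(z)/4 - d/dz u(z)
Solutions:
 u(z) = C1 + 9*z*asin(z)/4 + 9*sqrt(1 - z^2)/4 + 4*sin(7*z/4)/7


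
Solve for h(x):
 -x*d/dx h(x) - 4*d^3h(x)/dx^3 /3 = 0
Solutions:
 h(x) = C1 + Integral(C2*airyai(-6^(1/3)*x/2) + C3*airybi(-6^(1/3)*x/2), x)


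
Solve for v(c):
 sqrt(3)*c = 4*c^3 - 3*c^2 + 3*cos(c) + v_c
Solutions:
 v(c) = C1 - c^4 + c^3 + sqrt(3)*c^2/2 - 3*sin(c)


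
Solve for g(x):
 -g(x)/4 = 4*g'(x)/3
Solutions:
 g(x) = C1*exp(-3*x/16)


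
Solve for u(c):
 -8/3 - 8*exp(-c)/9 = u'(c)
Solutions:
 u(c) = C1 - 8*c/3 + 8*exp(-c)/9


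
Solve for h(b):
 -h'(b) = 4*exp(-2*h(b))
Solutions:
 h(b) = log(-sqrt(C1 - 8*b))
 h(b) = log(C1 - 8*b)/2


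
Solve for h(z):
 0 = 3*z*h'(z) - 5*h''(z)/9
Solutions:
 h(z) = C1 + C2*erfi(3*sqrt(30)*z/10)


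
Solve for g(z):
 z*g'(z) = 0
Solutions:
 g(z) = C1


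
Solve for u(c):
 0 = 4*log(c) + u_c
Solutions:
 u(c) = C1 - 4*c*log(c) + 4*c


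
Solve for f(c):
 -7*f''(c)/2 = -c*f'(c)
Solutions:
 f(c) = C1 + C2*erfi(sqrt(7)*c/7)


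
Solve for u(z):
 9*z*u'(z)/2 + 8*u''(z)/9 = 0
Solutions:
 u(z) = C1 + C2*erf(9*sqrt(2)*z/8)


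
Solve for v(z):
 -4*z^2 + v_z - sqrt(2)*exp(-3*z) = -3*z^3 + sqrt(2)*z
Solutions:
 v(z) = C1 - 3*z^4/4 + 4*z^3/3 + sqrt(2)*z^2/2 - sqrt(2)*exp(-3*z)/3


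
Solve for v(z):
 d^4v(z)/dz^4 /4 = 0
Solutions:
 v(z) = C1 + C2*z + C3*z^2 + C4*z^3


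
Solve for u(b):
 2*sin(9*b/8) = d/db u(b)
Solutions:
 u(b) = C1 - 16*cos(9*b/8)/9


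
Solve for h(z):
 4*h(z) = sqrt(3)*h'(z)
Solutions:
 h(z) = C1*exp(4*sqrt(3)*z/3)


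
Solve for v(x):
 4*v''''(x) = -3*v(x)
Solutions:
 v(x) = (C1*sin(3^(1/4)*x/2) + C2*cos(3^(1/4)*x/2))*exp(-3^(1/4)*x/2) + (C3*sin(3^(1/4)*x/2) + C4*cos(3^(1/4)*x/2))*exp(3^(1/4)*x/2)


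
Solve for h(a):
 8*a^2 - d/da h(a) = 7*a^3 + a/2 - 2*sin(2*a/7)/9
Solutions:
 h(a) = C1 - 7*a^4/4 + 8*a^3/3 - a^2/4 - 7*cos(2*a/7)/9


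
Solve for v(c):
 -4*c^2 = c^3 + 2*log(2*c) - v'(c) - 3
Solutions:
 v(c) = C1 + c^4/4 + 4*c^3/3 + 2*c*log(c) - 5*c + c*log(4)


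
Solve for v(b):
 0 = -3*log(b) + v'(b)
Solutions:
 v(b) = C1 + 3*b*log(b) - 3*b


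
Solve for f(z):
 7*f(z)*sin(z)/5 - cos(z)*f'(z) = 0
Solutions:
 f(z) = C1/cos(z)^(7/5)


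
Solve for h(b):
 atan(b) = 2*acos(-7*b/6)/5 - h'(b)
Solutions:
 h(b) = C1 + 2*b*acos(-7*b/6)/5 - b*atan(b) + 2*sqrt(36 - 49*b^2)/35 + log(b^2 + 1)/2


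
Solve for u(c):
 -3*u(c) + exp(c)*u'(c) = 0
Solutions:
 u(c) = C1*exp(-3*exp(-c))


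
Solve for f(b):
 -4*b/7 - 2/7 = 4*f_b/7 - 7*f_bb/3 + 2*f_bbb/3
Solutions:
 f(b) = C1 + C2*exp(b*(49 - sqrt(1729))/28) + C3*exp(b*(sqrt(1729) + 49)/28) - b^2/2 - 55*b/12


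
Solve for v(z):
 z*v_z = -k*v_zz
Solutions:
 v(z) = C1 + C2*sqrt(k)*erf(sqrt(2)*z*sqrt(1/k)/2)


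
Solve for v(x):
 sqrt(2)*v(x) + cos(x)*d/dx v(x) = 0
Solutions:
 v(x) = C1*(sin(x) - 1)^(sqrt(2)/2)/(sin(x) + 1)^(sqrt(2)/2)


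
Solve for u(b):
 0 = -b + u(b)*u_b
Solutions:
 u(b) = -sqrt(C1 + b^2)
 u(b) = sqrt(C1 + b^2)


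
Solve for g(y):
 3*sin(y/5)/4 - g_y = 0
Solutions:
 g(y) = C1 - 15*cos(y/5)/4


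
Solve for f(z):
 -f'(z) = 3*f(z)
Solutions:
 f(z) = C1*exp(-3*z)


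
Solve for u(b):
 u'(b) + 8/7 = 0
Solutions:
 u(b) = C1 - 8*b/7


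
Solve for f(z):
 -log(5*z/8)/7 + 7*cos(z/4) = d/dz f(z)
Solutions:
 f(z) = C1 - z*log(z)/7 - z*log(5)/7 + z/7 + 3*z*log(2)/7 + 28*sin(z/4)


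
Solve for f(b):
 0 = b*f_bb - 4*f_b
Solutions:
 f(b) = C1 + C2*b^5


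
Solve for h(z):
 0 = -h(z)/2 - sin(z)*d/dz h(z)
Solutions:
 h(z) = C1*(cos(z) + 1)^(1/4)/(cos(z) - 1)^(1/4)


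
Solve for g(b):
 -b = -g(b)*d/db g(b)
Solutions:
 g(b) = -sqrt(C1 + b^2)
 g(b) = sqrt(C1 + b^2)


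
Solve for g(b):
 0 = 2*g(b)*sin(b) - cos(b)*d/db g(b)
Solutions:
 g(b) = C1/cos(b)^2


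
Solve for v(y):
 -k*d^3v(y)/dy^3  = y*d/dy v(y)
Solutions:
 v(y) = C1 + Integral(C2*airyai(y*(-1/k)^(1/3)) + C3*airybi(y*(-1/k)^(1/3)), y)


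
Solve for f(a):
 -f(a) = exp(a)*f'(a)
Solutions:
 f(a) = C1*exp(exp(-a))


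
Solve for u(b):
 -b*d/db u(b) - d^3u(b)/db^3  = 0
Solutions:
 u(b) = C1 + Integral(C2*airyai(-b) + C3*airybi(-b), b)


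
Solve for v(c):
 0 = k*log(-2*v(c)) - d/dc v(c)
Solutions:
 Integral(1/(log(-_y) + log(2)), (_y, v(c))) = C1 + c*k


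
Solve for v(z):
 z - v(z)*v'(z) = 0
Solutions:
 v(z) = -sqrt(C1 + z^2)
 v(z) = sqrt(C1 + z^2)


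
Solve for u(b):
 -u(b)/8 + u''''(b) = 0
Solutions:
 u(b) = C1*exp(-2^(1/4)*b/2) + C2*exp(2^(1/4)*b/2) + C3*sin(2^(1/4)*b/2) + C4*cos(2^(1/4)*b/2)


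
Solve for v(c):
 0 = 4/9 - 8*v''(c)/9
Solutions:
 v(c) = C1 + C2*c + c^2/4


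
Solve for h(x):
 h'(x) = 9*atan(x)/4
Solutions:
 h(x) = C1 + 9*x*atan(x)/4 - 9*log(x^2 + 1)/8


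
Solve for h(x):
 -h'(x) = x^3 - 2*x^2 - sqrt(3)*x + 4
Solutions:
 h(x) = C1 - x^4/4 + 2*x^3/3 + sqrt(3)*x^2/2 - 4*x


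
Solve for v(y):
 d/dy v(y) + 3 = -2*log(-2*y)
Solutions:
 v(y) = C1 - 2*y*log(-y) + y*(-2*log(2) - 1)


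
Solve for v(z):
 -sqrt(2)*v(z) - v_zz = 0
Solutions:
 v(z) = C1*sin(2^(1/4)*z) + C2*cos(2^(1/4)*z)


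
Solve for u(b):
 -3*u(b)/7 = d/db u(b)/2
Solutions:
 u(b) = C1*exp(-6*b/7)


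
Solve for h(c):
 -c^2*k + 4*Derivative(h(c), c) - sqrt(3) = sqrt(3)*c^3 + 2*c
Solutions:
 h(c) = C1 + sqrt(3)*c^4/16 + c^3*k/12 + c^2/4 + sqrt(3)*c/4


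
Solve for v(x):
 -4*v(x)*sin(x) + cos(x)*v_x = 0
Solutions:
 v(x) = C1/cos(x)^4


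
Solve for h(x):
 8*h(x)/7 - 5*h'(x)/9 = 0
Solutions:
 h(x) = C1*exp(72*x/35)


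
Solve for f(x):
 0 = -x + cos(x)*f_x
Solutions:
 f(x) = C1 + Integral(x/cos(x), x)


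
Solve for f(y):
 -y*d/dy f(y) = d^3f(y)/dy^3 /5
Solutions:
 f(y) = C1 + Integral(C2*airyai(-5^(1/3)*y) + C3*airybi(-5^(1/3)*y), y)


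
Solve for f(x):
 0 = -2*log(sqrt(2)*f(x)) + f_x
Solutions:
 -Integral(1/(2*log(_y) + log(2)), (_y, f(x))) = C1 - x


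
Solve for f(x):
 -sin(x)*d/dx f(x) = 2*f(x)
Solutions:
 f(x) = C1*(cos(x) + 1)/(cos(x) - 1)


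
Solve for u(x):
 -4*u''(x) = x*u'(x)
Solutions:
 u(x) = C1 + C2*erf(sqrt(2)*x/4)


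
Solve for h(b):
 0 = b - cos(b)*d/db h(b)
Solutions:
 h(b) = C1 + Integral(b/cos(b), b)


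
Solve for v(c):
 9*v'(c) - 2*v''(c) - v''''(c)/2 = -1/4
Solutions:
 v(c) = C1 + C2*exp(c*(-3*(9 + sqrt(6753)/9)^(1/3) + 4/(9 + sqrt(6753)/9)^(1/3))/6)*sin(sqrt(3)*c*(4/(9 + sqrt(6753)/9)^(1/3) + 3*(9 + sqrt(6753)/9)^(1/3))/6) + C3*exp(c*(-3*(9 + sqrt(6753)/9)^(1/3) + 4/(9 + sqrt(6753)/9)^(1/3))/6)*cos(sqrt(3)*c*(4/(9 + sqrt(6753)/9)^(1/3) + 3*(9 + sqrt(6753)/9)^(1/3))/6) + C4*exp(c*(-4/(3*(9 + sqrt(6753)/9)^(1/3)) + (9 + sqrt(6753)/9)^(1/3))) - c/36


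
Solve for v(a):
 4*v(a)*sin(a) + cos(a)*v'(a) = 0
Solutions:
 v(a) = C1*cos(a)^4


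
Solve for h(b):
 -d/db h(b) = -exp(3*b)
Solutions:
 h(b) = C1 + exp(3*b)/3


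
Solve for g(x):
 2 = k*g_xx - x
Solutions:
 g(x) = C1 + C2*x + x^3/(6*k) + x^2/k


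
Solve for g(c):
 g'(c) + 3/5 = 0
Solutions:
 g(c) = C1 - 3*c/5


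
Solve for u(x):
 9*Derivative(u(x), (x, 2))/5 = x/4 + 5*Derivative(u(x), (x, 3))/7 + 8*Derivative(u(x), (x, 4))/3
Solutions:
 u(x) = C1 + C2*x + C3*exp(3*x*(-25 + sqrt(24145))/560) + C4*exp(-3*x*(25 + sqrt(24145))/560) + 5*x^3/216 + 125*x^2/4536


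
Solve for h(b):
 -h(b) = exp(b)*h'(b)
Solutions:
 h(b) = C1*exp(exp(-b))


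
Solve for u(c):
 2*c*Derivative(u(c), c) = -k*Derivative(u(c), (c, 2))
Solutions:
 u(c) = C1 + C2*sqrt(k)*erf(c*sqrt(1/k))


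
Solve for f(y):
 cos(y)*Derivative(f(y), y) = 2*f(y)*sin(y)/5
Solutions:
 f(y) = C1/cos(y)^(2/5)


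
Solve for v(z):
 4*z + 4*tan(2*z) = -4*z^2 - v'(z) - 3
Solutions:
 v(z) = C1 - 4*z^3/3 - 2*z^2 - 3*z + 2*log(cos(2*z))


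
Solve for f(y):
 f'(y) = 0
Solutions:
 f(y) = C1


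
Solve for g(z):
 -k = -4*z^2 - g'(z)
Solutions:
 g(z) = C1 + k*z - 4*z^3/3


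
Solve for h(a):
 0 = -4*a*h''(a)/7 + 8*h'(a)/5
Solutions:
 h(a) = C1 + C2*a^(19/5)


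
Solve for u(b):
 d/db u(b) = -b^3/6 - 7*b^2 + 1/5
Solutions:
 u(b) = C1 - b^4/24 - 7*b^3/3 + b/5


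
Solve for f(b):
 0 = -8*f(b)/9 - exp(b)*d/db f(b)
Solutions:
 f(b) = C1*exp(8*exp(-b)/9)


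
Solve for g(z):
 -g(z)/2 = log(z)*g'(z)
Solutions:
 g(z) = C1*exp(-li(z)/2)


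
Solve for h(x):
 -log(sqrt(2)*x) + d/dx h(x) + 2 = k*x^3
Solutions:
 h(x) = C1 + k*x^4/4 + x*log(x) - 3*x + x*log(2)/2


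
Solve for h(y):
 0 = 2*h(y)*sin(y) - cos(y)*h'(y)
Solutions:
 h(y) = C1/cos(y)^2


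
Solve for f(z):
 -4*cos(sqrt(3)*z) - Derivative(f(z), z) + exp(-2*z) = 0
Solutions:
 f(z) = C1 - 4*sqrt(3)*sin(sqrt(3)*z)/3 - exp(-2*z)/2


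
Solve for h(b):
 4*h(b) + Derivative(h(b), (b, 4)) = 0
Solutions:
 h(b) = (C1*sin(b) + C2*cos(b))*exp(-b) + (C3*sin(b) + C4*cos(b))*exp(b)


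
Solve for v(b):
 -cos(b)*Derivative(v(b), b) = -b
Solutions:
 v(b) = C1 + Integral(b/cos(b), b)


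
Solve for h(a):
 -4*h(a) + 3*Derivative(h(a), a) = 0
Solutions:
 h(a) = C1*exp(4*a/3)


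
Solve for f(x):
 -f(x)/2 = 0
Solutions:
 f(x) = 0


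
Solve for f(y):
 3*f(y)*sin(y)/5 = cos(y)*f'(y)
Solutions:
 f(y) = C1/cos(y)^(3/5)


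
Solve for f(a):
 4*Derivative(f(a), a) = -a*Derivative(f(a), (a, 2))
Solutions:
 f(a) = C1 + C2/a^3


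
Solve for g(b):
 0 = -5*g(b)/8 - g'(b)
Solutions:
 g(b) = C1*exp(-5*b/8)


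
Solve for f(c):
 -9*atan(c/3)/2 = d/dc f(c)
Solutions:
 f(c) = C1 - 9*c*atan(c/3)/2 + 27*log(c^2 + 9)/4


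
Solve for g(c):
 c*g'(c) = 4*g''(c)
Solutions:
 g(c) = C1 + C2*erfi(sqrt(2)*c/4)


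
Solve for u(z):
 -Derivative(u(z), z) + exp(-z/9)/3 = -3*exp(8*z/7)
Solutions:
 u(z) = C1 + 21*exp(8*z/7)/8 - 3*exp(-z/9)


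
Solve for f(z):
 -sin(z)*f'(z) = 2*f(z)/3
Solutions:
 f(z) = C1*(cos(z) + 1)^(1/3)/(cos(z) - 1)^(1/3)


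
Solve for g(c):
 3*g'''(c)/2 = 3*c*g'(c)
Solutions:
 g(c) = C1 + Integral(C2*airyai(2^(1/3)*c) + C3*airybi(2^(1/3)*c), c)


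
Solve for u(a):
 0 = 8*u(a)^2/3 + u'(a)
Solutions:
 u(a) = 3/(C1 + 8*a)


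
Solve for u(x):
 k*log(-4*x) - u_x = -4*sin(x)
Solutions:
 u(x) = C1 + k*x*(log(-x) - 1) + 2*k*x*log(2) - 4*cos(x)


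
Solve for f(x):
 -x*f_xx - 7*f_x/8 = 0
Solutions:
 f(x) = C1 + C2*x^(1/8)


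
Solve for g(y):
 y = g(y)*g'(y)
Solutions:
 g(y) = -sqrt(C1 + y^2)
 g(y) = sqrt(C1 + y^2)


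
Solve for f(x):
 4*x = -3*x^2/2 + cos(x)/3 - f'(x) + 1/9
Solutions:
 f(x) = C1 - x^3/2 - 2*x^2 + x/9 + sin(x)/3


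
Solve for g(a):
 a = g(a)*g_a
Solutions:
 g(a) = -sqrt(C1 + a^2)
 g(a) = sqrt(C1 + a^2)


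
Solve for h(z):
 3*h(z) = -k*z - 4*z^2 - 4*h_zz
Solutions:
 h(z) = C1*sin(sqrt(3)*z/2) + C2*cos(sqrt(3)*z/2) - k*z/3 - 4*z^2/3 + 32/9


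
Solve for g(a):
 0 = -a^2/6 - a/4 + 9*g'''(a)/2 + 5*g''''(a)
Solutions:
 g(a) = C1 + C2*a + C3*a^2 + C4*exp(-9*a/10) + a^5/1620 - 13*a^4/11664 + 65*a^3/13122


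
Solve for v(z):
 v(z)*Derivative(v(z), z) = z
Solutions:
 v(z) = -sqrt(C1 + z^2)
 v(z) = sqrt(C1 + z^2)


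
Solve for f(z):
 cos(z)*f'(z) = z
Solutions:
 f(z) = C1 + Integral(z/cos(z), z)


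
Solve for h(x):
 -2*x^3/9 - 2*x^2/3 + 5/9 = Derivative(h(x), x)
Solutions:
 h(x) = C1 - x^4/18 - 2*x^3/9 + 5*x/9


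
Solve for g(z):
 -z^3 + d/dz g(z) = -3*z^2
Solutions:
 g(z) = C1 + z^4/4 - z^3


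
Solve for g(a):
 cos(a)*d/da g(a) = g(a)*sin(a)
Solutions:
 g(a) = C1/cos(a)


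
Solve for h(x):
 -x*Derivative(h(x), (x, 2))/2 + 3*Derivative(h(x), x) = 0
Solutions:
 h(x) = C1 + C2*x^7


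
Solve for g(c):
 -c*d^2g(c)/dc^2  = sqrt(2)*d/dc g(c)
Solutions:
 g(c) = C1 + C2*c^(1 - sqrt(2))


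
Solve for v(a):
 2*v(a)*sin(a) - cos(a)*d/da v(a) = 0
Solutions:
 v(a) = C1/cos(a)^2


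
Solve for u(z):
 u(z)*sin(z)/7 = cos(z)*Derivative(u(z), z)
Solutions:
 u(z) = C1/cos(z)^(1/7)


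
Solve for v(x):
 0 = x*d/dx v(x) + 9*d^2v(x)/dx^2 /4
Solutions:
 v(x) = C1 + C2*erf(sqrt(2)*x/3)


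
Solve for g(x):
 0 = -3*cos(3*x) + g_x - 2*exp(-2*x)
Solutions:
 g(x) = C1 + sin(3*x) - exp(-2*x)


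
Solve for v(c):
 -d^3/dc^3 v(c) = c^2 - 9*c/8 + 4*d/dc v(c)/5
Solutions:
 v(c) = C1 + C2*sin(2*sqrt(5)*c/5) + C3*cos(2*sqrt(5)*c/5) - 5*c^3/12 + 45*c^2/64 + 25*c/8


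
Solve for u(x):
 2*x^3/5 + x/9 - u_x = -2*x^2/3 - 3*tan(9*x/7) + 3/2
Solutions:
 u(x) = C1 + x^4/10 + 2*x^3/9 + x^2/18 - 3*x/2 - 7*log(cos(9*x/7))/3


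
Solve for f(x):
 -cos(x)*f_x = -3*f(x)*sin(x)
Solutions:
 f(x) = C1/cos(x)^3


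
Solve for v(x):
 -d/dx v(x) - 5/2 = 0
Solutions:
 v(x) = C1 - 5*x/2


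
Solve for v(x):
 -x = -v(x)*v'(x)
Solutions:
 v(x) = -sqrt(C1 + x^2)
 v(x) = sqrt(C1 + x^2)


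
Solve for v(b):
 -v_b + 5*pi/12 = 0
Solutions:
 v(b) = C1 + 5*pi*b/12


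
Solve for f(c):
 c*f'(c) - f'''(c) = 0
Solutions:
 f(c) = C1 + Integral(C2*airyai(c) + C3*airybi(c), c)


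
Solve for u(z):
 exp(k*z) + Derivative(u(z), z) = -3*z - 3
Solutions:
 u(z) = C1 - 3*z^2/2 - 3*z - exp(k*z)/k


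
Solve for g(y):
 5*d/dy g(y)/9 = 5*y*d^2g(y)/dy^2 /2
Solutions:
 g(y) = C1 + C2*y^(11/9)


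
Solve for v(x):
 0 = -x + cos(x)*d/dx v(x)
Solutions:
 v(x) = C1 + Integral(x/cos(x), x)


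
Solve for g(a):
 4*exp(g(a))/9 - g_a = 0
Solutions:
 g(a) = log(-1/(C1 + 4*a)) + 2*log(3)


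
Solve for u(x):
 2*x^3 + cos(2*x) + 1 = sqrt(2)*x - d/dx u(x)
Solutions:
 u(x) = C1 - x^4/2 + sqrt(2)*x^2/2 - x - sin(2*x)/2


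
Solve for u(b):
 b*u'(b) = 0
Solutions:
 u(b) = C1


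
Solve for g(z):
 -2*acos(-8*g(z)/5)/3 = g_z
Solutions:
 Integral(1/acos(-8*_y/5), (_y, g(z))) = C1 - 2*z/3


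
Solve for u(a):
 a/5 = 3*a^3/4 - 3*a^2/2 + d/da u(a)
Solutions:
 u(a) = C1 - 3*a^4/16 + a^3/2 + a^2/10


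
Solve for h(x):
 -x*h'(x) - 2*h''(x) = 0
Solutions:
 h(x) = C1 + C2*erf(x/2)


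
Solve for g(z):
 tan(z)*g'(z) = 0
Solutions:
 g(z) = C1


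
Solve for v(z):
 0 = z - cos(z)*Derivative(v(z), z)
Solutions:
 v(z) = C1 + Integral(z/cos(z), z)


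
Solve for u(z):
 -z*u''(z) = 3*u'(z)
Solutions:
 u(z) = C1 + C2/z^2


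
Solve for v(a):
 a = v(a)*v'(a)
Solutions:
 v(a) = -sqrt(C1 + a^2)
 v(a) = sqrt(C1 + a^2)


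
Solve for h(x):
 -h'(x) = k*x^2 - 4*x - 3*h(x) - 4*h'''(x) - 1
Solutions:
 h(x) = C3*exp(-x) + k*x^2/3 + 2*k*x/9 + 2*k/27 - 4*x/3 + (C1*sin(sqrt(2)*x/2) + C2*cos(sqrt(2)*x/2))*exp(x/2) - 7/9


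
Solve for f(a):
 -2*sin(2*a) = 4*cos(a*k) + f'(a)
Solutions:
 f(a) = C1 + cos(2*a) - 4*sin(a*k)/k


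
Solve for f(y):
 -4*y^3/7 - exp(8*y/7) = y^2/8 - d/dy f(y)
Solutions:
 f(y) = C1 + y^4/7 + y^3/24 + 7*exp(8*y/7)/8


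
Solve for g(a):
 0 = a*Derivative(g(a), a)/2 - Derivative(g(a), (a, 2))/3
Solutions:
 g(a) = C1 + C2*erfi(sqrt(3)*a/2)


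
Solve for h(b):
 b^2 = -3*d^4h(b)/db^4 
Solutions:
 h(b) = C1 + C2*b + C3*b^2 + C4*b^3 - b^6/1080


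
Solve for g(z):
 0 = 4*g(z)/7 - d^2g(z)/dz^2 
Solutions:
 g(z) = C1*exp(-2*sqrt(7)*z/7) + C2*exp(2*sqrt(7)*z/7)


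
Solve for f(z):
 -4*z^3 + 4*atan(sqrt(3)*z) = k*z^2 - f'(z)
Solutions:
 f(z) = C1 + k*z^3/3 + z^4 - 4*z*atan(sqrt(3)*z) + 2*sqrt(3)*log(3*z^2 + 1)/3


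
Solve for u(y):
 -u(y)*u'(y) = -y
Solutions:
 u(y) = -sqrt(C1 + y^2)
 u(y) = sqrt(C1 + y^2)


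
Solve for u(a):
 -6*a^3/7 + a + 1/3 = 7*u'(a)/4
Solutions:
 u(a) = C1 - 6*a^4/49 + 2*a^2/7 + 4*a/21


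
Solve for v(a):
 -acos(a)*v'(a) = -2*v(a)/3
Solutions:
 v(a) = C1*exp(2*Integral(1/acos(a), a)/3)


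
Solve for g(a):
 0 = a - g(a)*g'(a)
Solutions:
 g(a) = -sqrt(C1 + a^2)
 g(a) = sqrt(C1 + a^2)


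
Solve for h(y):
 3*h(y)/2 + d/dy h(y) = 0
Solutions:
 h(y) = C1*exp(-3*y/2)


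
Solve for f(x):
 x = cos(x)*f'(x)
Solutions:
 f(x) = C1 + Integral(x/cos(x), x)


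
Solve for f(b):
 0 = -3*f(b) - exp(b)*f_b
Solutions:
 f(b) = C1*exp(3*exp(-b))


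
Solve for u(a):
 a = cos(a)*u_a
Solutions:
 u(a) = C1 + Integral(a/cos(a), a)


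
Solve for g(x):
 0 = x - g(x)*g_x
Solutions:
 g(x) = -sqrt(C1 + x^2)
 g(x) = sqrt(C1 + x^2)


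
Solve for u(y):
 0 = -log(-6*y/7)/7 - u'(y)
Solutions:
 u(y) = C1 - y*log(-y)/7 + y*(-log(6) + 1 + log(7))/7


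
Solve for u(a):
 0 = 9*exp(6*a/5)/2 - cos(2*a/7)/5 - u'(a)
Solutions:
 u(a) = C1 + 15*exp(6*a/5)/4 - 7*sin(2*a/7)/10


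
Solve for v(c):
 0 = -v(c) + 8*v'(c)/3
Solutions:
 v(c) = C1*exp(3*c/8)


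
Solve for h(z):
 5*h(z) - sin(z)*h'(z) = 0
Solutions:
 h(z) = C1*sqrt(cos(z) - 1)*(cos(z)^2 - 2*cos(z) + 1)/(sqrt(cos(z) + 1)*(cos(z)^2 + 2*cos(z) + 1))


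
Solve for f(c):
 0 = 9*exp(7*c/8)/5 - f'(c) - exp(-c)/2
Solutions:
 f(c) = C1 + 72*exp(7*c/8)/35 + exp(-c)/2


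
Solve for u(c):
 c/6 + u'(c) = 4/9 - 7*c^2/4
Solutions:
 u(c) = C1 - 7*c^3/12 - c^2/12 + 4*c/9


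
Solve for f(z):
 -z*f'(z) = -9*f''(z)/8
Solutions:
 f(z) = C1 + C2*erfi(2*z/3)


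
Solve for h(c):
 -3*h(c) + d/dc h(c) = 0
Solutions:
 h(c) = C1*exp(3*c)


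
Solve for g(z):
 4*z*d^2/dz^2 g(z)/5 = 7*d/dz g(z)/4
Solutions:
 g(z) = C1 + C2*z^(51/16)


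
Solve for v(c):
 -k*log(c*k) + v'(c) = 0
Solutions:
 v(c) = C1 + c*k*log(c*k) - c*k


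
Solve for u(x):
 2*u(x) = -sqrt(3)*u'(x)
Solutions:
 u(x) = C1*exp(-2*sqrt(3)*x/3)


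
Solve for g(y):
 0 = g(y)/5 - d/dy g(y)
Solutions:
 g(y) = C1*exp(y/5)


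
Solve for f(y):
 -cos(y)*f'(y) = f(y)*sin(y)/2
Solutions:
 f(y) = C1*sqrt(cos(y))


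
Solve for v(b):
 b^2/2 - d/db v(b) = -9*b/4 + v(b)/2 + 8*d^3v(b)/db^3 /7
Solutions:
 v(b) = C1*exp(-42^(1/3)*b*(-(9 + sqrt(123))^(1/3) + 42^(1/3)/(9 + sqrt(123))^(1/3))/24)*sin(14^(1/3)*3^(1/6)*b*(3*14^(1/3)/(9 + sqrt(123))^(1/3) + 3^(2/3)*(9 + sqrt(123))^(1/3))/24) + C2*exp(-42^(1/3)*b*(-(9 + sqrt(123))^(1/3) + 42^(1/3)/(9 + sqrt(123))^(1/3))/24)*cos(14^(1/3)*3^(1/6)*b*(3*14^(1/3)/(9 + sqrt(123))^(1/3) + 3^(2/3)*(9 + sqrt(123))^(1/3))/24) + C3*exp(42^(1/3)*b*(-(9 + sqrt(123))^(1/3) + 42^(1/3)/(9 + sqrt(123))^(1/3))/12) + b^2 + b/2 - 1


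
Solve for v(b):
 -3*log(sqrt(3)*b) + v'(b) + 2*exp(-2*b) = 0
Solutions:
 v(b) = C1 + 3*b*log(b) + b*(-3 + 3*log(3)/2) + exp(-2*b)


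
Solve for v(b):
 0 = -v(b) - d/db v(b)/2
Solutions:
 v(b) = C1*exp(-2*b)


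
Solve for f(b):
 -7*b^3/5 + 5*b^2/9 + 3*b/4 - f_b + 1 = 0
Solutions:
 f(b) = C1 - 7*b^4/20 + 5*b^3/27 + 3*b^2/8 + b


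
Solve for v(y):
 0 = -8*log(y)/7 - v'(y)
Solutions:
 v(y) = C1 - 8*y*log(y)/7 + 8*y/7


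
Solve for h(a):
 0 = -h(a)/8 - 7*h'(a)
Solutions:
 h(a) = C1*exp(-a/56)


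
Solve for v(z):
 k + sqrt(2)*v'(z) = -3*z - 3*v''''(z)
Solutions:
 v(z) = C1 + C4*exp(-2^(1/6)*3^(2/3)*z/3) - sqrt(2)*k*z/2 - 3*sqrt(2)*z^2/4 + (C2*sin(6^(1/6)*z/2) + C3*cos(6^(1/6)*z/2))*exp(2^(1/6)*3^(2/3)*z/6)
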